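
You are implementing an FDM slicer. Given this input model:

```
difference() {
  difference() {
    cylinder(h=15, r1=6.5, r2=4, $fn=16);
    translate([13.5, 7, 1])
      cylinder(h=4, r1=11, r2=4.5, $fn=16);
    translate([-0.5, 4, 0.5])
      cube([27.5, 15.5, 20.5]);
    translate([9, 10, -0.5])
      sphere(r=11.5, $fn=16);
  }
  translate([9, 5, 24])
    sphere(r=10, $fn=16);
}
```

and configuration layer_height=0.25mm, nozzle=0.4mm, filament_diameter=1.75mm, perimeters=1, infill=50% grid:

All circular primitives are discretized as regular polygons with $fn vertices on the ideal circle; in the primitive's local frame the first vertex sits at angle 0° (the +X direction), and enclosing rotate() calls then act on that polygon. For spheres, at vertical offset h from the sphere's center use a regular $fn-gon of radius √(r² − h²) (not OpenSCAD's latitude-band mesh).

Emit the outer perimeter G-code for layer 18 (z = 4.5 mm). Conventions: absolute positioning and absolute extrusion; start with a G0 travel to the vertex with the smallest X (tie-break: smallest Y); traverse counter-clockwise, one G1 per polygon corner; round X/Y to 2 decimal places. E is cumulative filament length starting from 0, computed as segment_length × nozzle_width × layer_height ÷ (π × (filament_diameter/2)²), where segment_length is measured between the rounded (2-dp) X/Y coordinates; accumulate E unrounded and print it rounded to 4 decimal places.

At z = 4.5 mm: the cone (r1=6.5→r2=4) has section circumradius 5.750 here — a regular 16-gon; the cone at (13.5, 7) (r1=11→r2=4.5) has section circumradius 5.312 here — a regular 16-gon; the 27.5×15.5 cube at (-0.5, 4) contributes its full rectangle; the r=11.5 sphere at (9, 10) contributes a regular 16-gon of circumradius √(11.5²−5²) = 10.356; Taking the first minus the rest: starting from the cone, the cone at (13.5, 7) misses the remaining region (no effect); the 27.5×15.5 cube at (-0.5, 4) partially overlaps it — only the 5.51 mm² overlap (of its 426.25 mm²) is removed, clipping the outline; the r=11.5 sphere at (9, 10) partially overlaps it — only the 9.05 mm² overlap (of its 328.34 mm²) is removed, clipping the outline — 1 connected region; the sphere at (9, 5) is absent (|z−center|=19.500 > r=10); After the difference (first − rest): none of the subtracted shapes is present at this height, so the result so far is unchanged — 1 connected region. The outline is a single polygon with 18 vertices. Extrusion per mm of travel: 0.4 × 0.25 / (π × 0.875²) = 0.041575. Accumulating E over each segment gives final E = 1.4950.

G0 X-5.75 Y0.00 Z4.50
G1 X-5.31 Y-2.20 E0.0933
G1 X-4.07 Y-4.07 E0.1866
G1 X-2.20 Y-5.31 E0.2798
G1 X0.00 Y-5.75 E0.3731
G1 X2.20 Y-5.31 E0.4664
G1 X4.07 Y-4.07 E0.5597
G1 X5.31 Y-2.20 E0.6530
G1 X5.75 Y0.00 E0.7462
G1 X5.69 Y0.30 E0.7590
G1 X5.04 Y0.43 E0.7865
G1 X1.68 Y2.68 E0.9546
G1 X0.79 Y4.00 E1.0208
G1 X-0.50 Y4.00 E1.0745
G1 X-0.50 Y5.65 E1.1431
G1 X-2.20 Y5.31 E1.2151
G1 X-4.07 Y4.07 E1.3084
G1 X-5.31 Y2.20 E1.4017
G1 X-5.75 Y0.00 E1.4950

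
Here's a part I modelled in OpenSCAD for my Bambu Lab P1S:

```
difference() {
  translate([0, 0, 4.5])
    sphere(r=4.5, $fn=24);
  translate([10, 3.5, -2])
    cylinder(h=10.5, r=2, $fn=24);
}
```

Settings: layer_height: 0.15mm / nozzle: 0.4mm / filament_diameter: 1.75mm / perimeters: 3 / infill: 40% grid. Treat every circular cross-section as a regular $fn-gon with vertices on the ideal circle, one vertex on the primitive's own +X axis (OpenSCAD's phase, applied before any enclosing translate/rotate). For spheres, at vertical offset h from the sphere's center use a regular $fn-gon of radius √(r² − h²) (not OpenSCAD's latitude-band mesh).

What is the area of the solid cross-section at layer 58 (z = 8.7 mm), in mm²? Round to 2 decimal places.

At z = 8.7 mm: the r=4.5 sphere contributes a regular 24-gon of circumradius √(4.5²−4.2²) = 1.616 (area = (24/2)·1.616²·sin(360°/24) = 8.11 mm²); the cylinder at (10, 3.5) is not intersected at this z (z outside [-2, 8.5]); Taking the first minus the rest: none of the subtracted shapes is present at this height, so the r=4.5 sphere is unchanged — area = 8.11 mm². Overall, the cross-section is a single solid region. Net area = 8.11 mm².

8.11 mm²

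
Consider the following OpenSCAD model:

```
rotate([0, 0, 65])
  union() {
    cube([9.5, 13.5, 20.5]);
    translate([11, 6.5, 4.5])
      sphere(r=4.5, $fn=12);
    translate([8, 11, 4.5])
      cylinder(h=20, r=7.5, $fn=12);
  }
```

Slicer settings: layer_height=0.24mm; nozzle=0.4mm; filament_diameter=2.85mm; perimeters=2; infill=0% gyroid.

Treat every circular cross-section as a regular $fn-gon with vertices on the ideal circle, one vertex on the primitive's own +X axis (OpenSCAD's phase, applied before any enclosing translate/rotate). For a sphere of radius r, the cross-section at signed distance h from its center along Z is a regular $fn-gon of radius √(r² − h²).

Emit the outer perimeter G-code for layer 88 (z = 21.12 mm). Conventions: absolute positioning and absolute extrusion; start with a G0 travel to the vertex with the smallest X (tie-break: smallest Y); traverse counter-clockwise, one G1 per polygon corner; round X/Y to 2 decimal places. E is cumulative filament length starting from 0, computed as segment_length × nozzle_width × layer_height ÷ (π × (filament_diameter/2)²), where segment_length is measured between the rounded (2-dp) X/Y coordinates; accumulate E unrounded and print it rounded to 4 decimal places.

G0 X-14.06 Y11.25 Z21.12
G1 X-12.73 Y7.60 E0.0585
G1 X-9.76 Y5.10 E0.1169
G1 X-5.93 Y4.43 E0.1754
G1 X-2.29 Y5.76 E0.2337
G1 X0.21 Y8.73 E0.2921
G1 X0.88 Y12.55 E0.3505
G1 X-0.44 Y16.20 E0.4089
G1 X-3.42 Y18.70 E0.4674
G1 X-7.24 Y19.37 E0.5258
G1 X-10.89 Y18.04 E0.5843
G1 X-13.39 Y15.07 E0.6427
G1 X-14.06 Y11.25 E0.7010

At z = 21.12 mm: the cube does not reach this height (z outside [0, 20.5]); the sphere at (11, 6.5) does not reach this height (|z−center|=16.620 > r=4.5); the cylinder at (8, 11): section is a regular 12-gon, circumradius r=7.5; Taking the union: only the r=7.5 cylinder at (8, 11) is present, so the union is just that shape — 1 connected region; (whole slice rotated 65° about Z — lengths, areas and connectivity unchanged). The outline is a single polygon with 12 vertices. Extrusion per mm of travel: 0.4 × 0.24 / (π × 1.425²) = 0.015048. Accumulating E over each segment gives final E = 0.7010.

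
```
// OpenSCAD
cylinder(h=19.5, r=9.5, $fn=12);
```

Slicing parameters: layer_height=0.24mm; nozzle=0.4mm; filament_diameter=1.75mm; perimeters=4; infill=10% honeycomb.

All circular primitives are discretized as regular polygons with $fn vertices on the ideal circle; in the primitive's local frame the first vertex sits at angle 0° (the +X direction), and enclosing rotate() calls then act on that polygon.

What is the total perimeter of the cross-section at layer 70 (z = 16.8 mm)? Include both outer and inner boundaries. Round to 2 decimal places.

At z = 16.8 mm: the cylinder: section is a regular 12-gon, circumradius r=9.5 (perimeter = 2·12·9.500·sin(180°/12) = 59.01 mm). Overall, the cross-section is a single solid region. Total boundary length (outer) = 59.01 mm.

59.01 mm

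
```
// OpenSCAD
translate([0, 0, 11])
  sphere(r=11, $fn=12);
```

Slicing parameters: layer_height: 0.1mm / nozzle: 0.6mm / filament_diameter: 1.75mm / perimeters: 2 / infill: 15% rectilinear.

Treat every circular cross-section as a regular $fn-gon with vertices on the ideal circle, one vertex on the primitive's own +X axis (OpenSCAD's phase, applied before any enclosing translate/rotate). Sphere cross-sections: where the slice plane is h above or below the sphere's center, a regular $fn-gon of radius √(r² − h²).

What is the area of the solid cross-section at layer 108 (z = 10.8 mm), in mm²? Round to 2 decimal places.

At z = 10.8 mm: the r=11 sphere slices to a regular 12-gon of circumradius 10.998 (√(r²−h²) with h=0.2 from center) (area = (12/2)·10.998²·sin(360°/12) = 362.88 mm²). Overall, the cross-section is a single solid region. Net area = 362.88 mm².

362.88 mm²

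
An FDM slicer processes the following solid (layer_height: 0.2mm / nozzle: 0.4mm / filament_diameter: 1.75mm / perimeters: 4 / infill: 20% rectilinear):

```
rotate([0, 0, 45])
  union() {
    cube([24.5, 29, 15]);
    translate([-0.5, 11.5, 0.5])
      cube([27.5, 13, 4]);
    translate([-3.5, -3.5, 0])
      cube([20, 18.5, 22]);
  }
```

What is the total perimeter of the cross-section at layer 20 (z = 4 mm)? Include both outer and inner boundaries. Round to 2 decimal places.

126.00 mm

At z = 4 mm: the cube is present — its section is the full 24.5×29 rectangle (perimeter 107.00 mm); the cube at (-0.5, 11.5) (footprint 27.5×13) is included at this height (perimeter 81.00 mm); the 20×18.5 cube at (-3.5, -3.5) contributes its full rectangle (perimeter 77.00 mm); Taking the union: the regions partially overlap (shared area 567.75 mm²), so the edge portions inside another operand are dropped and the merged outline is re-measured after clipping — boundary = 126.00 mm; (whole slice rotated 45° about Z — lengths, areas and connectivity unchanged). Overall, the cross-section is a single solid region. Total boundary length (outer) = 126.00 mm.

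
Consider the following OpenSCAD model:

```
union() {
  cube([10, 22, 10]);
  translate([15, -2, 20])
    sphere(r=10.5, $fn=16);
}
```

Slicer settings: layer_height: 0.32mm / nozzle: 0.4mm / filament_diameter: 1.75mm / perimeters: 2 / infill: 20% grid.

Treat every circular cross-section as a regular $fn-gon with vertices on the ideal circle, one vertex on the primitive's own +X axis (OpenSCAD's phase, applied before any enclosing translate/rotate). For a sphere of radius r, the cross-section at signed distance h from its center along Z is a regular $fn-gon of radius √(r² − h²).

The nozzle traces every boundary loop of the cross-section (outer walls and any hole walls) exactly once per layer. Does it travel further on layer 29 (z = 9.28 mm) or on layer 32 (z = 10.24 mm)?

Layer 29 (z = 9.28): the cube is present — its section is the full 10×22 rectangle (perimeter 64.00 mm); the sphere at (15, -2) does not reach this height (|z−center|=10.720 > r=10.5); Merging all regions: only the 10×22 cube is present, so the union is just that shape — boundary = 64.00 mm. So its perimeter = 64.00 mm. Layer 32 (z = 10.24): the cube is absent (z outside [0, 10]); the r=10.5 sphere at (15, -2) slices to a regular 16-gon of circumradius 3.872 (√(r²−h²) with h=9.76 from center) (perimeter = 2·16·3.872·sin(180°/16) = 24.17 mm); Merging all regions: only the r=10.5 sphere at (15, -2) is present, so the union is just that shape — boundary = 24.17 mm. So its perimeter = 24.17 mm. Layer 29 is larger (64.00 vs 24.17 mm).

layer 29 (z = 9.28 mm)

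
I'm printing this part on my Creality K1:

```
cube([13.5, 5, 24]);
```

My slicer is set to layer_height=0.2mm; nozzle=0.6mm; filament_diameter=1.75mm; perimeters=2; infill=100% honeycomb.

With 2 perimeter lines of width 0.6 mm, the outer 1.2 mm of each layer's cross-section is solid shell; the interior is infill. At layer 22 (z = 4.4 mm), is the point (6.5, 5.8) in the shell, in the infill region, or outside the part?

At z = 4.4 mm: the cube (footprint 13.5×5) is included at this height. Overall, the cross-section is a single solid region. The nearest boundary edge runs (13.50, 5.00)→(0.00, 5.00); distance from the point to it = 0.80 mm. The point is not inside any of the regions above, so it lies outside the cross-section (0.80 mm from the nearest boundary).

outside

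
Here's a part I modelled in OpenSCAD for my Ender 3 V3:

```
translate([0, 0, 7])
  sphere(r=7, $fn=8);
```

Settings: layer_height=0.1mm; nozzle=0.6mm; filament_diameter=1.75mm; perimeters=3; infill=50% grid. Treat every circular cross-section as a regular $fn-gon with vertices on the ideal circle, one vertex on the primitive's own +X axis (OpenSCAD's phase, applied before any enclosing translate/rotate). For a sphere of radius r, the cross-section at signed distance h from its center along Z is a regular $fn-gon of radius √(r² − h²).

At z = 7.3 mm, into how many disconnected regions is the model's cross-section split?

1

At z = 7.3 mm: the sphere: section is a regular 8-gon, circumradius = √(r²−h²) = √(7²−0.3²) = 6.994. The result has 1 disconnected region.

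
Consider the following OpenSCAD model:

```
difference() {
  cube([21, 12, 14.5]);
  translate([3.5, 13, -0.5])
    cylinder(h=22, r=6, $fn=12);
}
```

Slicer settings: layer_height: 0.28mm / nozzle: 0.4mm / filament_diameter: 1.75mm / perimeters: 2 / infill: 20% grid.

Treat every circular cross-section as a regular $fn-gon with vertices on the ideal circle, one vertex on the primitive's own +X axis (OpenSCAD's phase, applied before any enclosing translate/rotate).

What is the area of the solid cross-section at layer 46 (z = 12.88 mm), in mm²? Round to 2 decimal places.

At z = 12.88 mm: the cube is present — its section is the full 21×12 rectangle (area 252.00 mm²); the r=6 cylinder at (3.5, 13) gives a regular 12-gon of circumradius 6 (constant along its height) (area = (12/2)·6.000²·sin(360°/12) = 108.00 mm²); After the difference (first − rest): starting from the 21×12 cube (252.00 mm²), the r=6 cylinder at (3.5, 13) partially overlaps it — only the 36.90 mm² overlap (of its 108.00 mm²) is removed, clipping the outline — area = 215.10 mm². Overall, the cross-section is a single solid region. Net area = 215.10 mm².

215.10 mm²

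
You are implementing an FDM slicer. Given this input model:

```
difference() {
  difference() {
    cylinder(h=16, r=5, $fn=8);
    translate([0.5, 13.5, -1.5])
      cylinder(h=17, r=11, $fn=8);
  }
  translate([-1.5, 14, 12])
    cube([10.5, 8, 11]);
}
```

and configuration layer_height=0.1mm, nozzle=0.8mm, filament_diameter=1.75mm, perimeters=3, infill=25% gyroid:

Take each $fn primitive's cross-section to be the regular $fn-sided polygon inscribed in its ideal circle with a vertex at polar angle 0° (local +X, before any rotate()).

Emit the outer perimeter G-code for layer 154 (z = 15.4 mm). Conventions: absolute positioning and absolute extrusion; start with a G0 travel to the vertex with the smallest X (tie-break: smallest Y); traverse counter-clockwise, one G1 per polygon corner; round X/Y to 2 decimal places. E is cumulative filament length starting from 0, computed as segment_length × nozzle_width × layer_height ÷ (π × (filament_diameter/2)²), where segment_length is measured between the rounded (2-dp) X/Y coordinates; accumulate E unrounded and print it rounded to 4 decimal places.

G0 X-5.00 Y0.00 Z15.40
G1 X-3.54 Y-3.54 E0.1274
G1 X0.00 Y-5.00 E0.2547
G1 X3.54 Y-3.54 E0.3821
G1 X5.00 Y0.00 E0.5094
G1 X3.54 Y3.54 E0.6368
G1 X3.27 Y3.65 E0.6465
G1 X0.50 Y2.50 E0.7463
G1 X-2.77 Y3.85 E0.8639
G1 X-3.54 Y3.54 E0.8915
G1 X-5.00 Y0.00 E1.0189

At z = 15.4 mm: the cylinder: section is a regular 8-gon, circumradius r=5; the r=11 cylinder at (0.5, 13.5) contributes a regular 8-gon of circumradius 11; After the difference (first − rest): starting from the r=5 cylinder, the r=11 cylinder at (0.5, 13.5) partially overlaps it — only the 7.49 mm² overlap (of its 342.24 mm²) is removed, clipping the outline — 1 connected region; the 10.5×8 cube at (-1.5, 14) contributes its full rectangle; Subtracting the remaining from the first: starting from the result so far, the 10.5×8 cube at (-1.5, 14) misses the remaining region (no effect) — 1 connected region. The outline is a single polygon with 10 vertices. Extrusion per mm of travel: 0.8 × 0.1 / (π × 0.875²) = 0.033260. Accumulating E over each segment gives final E = 1.0189.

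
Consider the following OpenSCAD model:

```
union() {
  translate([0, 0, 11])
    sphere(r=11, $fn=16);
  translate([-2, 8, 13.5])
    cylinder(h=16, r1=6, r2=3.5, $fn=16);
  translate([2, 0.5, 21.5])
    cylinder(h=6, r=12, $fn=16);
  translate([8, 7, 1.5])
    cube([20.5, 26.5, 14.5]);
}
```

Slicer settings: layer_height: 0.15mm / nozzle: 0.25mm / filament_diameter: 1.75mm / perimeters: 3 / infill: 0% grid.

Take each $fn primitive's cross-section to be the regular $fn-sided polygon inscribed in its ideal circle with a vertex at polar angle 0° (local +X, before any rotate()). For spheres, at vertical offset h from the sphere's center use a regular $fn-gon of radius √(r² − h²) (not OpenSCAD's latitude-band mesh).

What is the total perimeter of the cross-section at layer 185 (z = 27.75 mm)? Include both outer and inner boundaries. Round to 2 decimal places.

At z = 27.75 mm: the sphere is not intersected at this z (|z−center|=16.750 > r=11); the cone at (-2, 8): at t=0.891 of its height the radius interpolates to r₁+(r₂−r₁)t = 3.773, giving a regular 16-gon of that circumradius (perimeter = 2·16·3.773·sin(180°/16) = 23.56 mm); the cylinder at (2, 0.5) is not intersected at this z (z outside [21.5, 27.5]); the cube at (8, 7) is not intersected at this z (z outside [1.5, 16]); Combining (union): only the cone at (-2, 8) is present, so the union is just that shape — boundary = 23.56 mm. Overall, the cross-section is a single solid region. Total boundary length (outer) = 23.56 mm.

23.56 mm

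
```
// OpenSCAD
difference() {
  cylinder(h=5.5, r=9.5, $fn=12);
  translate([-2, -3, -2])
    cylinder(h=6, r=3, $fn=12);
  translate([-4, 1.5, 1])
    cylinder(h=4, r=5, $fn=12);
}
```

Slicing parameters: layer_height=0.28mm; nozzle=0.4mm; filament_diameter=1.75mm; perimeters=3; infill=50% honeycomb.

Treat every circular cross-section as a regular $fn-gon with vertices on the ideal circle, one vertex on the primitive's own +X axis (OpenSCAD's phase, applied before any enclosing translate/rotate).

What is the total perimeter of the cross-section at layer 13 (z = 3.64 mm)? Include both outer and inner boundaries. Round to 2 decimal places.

95.25 mm

At z = 3.64 mm: the cylinder: section is a regular 12-gon, circumradius r=9.5 (perimeter = 2·12·9.500·sin(180°/12) = 59.01 mm); the r=3 cylinder at (-2, -3) gives a regular 12-gon of circumradius 3 (constant along its height) (perimeter = 2·12·3.000·sin(180°/12) = 18.63 mm); the r=5 cylinder at (-4, 1.5) gives a regular 12-gon of circumradius 5 (constant along its height) (perimeter = 2·12·5.000·sin(180°/12) = 31.06 mm); Taking the first minus the rest: starting from the r=9.5 cylinder, the r=3 cylinder at (-2, -3) lies wholly inside it (removes its full 27.00 mm² and its 18.63 mm outline becomes a hole wall); the r=5 cylinder at (-4, 1.5) partially overlaps it — only the 63.44 mm² overlap (of its 75.00 mm²) is removed, clipping the outline — boundary (outer + 1 inner loop) = 95.25 mm. Overall, the cross-section is one region with 1 hole. Total boundary length (outer + inner) = 95.25 mm.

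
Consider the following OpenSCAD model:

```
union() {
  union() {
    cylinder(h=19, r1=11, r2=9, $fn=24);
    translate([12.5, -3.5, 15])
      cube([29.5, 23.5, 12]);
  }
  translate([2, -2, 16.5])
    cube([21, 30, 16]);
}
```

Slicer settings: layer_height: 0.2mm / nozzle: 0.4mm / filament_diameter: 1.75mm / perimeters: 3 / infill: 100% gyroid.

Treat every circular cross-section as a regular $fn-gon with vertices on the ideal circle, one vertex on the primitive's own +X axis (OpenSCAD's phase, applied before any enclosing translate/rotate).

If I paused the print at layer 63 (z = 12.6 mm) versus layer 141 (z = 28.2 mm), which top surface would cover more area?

Layer 63 (z = 12.6): the cone: at t=0.663 of its height the radius interpolates to r₁+(r₂−r₁)t = 9.674, giving a regular 24-gon of that circumradius (area = (24/2)·9.674²·sin(360°/24) = 290.64 mm²); the cube at (12.5, -3.5) is absent (z outside [15, 27]); Merging all regions: only the cone is present, so the union is just that shape — area = 290.64 mm²; the cube at (2, -2) is not intersected at this z (z outside [16.5, 32.5]); Taking the union: only that combined region is present, so the union is just that shape — area = 290.64 mm². So its area = 290.64 mm². Layer 141 (z = 28.2): the cone does not reach this height (z outside [0, 19]); the cube at (12.5, -3.5) is absent (z outside [15, 27]); Merging all regions: nothing is present at this height; the cube at (2, -2) is present — its section is the full 21×30 rectangle (area 630.00 mm²); Combining (union): only the 21×30 cube at (2, -2) is present, so the union is just that shape — area = 630.00 mm². So its area = 630.00 mm². Layer 141 is larger (630.00 vs 290.64 mm²).

layer 141 (z = 28.2 mm)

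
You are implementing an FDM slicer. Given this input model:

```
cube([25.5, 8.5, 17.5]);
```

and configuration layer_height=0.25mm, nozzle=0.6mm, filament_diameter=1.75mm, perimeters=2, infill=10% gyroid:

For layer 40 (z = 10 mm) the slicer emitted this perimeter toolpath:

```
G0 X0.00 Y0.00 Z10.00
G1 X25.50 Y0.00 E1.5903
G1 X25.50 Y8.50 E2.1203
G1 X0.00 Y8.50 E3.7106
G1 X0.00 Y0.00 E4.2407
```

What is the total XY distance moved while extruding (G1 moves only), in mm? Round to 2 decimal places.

Sum the Euclidean lengths of each G1 segment: total = 68.00 mm.

68.00 mm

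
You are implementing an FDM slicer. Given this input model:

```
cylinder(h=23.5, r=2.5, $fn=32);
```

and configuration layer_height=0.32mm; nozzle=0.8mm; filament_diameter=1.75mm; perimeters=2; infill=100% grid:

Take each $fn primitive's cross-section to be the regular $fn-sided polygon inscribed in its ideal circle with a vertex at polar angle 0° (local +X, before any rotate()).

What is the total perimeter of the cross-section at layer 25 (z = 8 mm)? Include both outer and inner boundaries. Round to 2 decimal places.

15.68 mm

At z = 8 mm: the r=2.5 cylinder contributes a regular 32-gon of circumradius 2.5 (perimeter = 2·32·2.500·sin(180°/32) = 15.68 mm). Overall, the cross-section is a single solid region. Total boundary length (outer) = 15.68 mm.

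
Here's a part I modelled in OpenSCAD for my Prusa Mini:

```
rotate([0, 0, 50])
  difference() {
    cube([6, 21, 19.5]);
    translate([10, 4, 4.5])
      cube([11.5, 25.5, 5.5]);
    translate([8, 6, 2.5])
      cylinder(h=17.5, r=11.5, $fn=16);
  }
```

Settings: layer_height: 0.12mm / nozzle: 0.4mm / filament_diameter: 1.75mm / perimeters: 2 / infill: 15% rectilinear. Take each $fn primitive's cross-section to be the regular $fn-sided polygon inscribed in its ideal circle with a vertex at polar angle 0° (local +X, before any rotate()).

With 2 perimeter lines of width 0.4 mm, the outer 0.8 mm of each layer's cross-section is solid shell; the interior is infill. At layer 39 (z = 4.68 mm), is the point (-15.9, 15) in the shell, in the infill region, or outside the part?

outside

At z = 4.68 mm: the cube is present — its section is the full 6×21 rectangle; the cube at (10, 4) (footprint 11.5×25.5) is included at this height; the r=11.5 cylinder at (8, 6) contributes a regular 16-gon of circumradius 11.5; Subtracting the remaining from the first: starting from the 6×21 cube, the 11.5×25.5 cube at (10, 4) misses the remaining region (no effect); the r=11.5 cylinder at (8, 6) partially overlaps it — only the 95.99 mm² overlap (of its 404.88 mm²) is removed, clipping the outline — 1 connected region; (rotated 50° about Z; rotation is an isometry so areas/perimeters/island counts are preserved). Overall, the cross-section is a single solid region. Undo the 50° rotation: the query point maps to (1.270, 21.822) in the un-rotated model frame. The nearest boundary edge runs (0.00, 21.00)→(6.00, 21.00); distance from the point to it = 0.82 mm. The point is not inside any of the regions above, so it lies outside the cross-section (0.82 mm from the nearest boundary).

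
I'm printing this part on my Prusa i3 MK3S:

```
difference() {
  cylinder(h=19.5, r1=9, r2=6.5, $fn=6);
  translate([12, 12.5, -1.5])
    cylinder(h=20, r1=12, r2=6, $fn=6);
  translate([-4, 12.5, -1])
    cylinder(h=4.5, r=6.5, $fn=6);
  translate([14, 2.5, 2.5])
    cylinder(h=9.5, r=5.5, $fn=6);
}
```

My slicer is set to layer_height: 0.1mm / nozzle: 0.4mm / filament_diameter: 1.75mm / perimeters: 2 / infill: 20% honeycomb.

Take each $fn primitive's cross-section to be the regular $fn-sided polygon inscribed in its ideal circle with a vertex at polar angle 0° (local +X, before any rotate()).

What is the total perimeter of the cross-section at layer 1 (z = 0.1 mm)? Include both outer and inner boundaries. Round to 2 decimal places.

53.92 mm

At z = 0.1 mm: the cone: at t=0.005 of its height the radius interpolates to r₁+(r₂−r₁)t = 8.987, giving a regular 6-gon of that circumradius (perimeter = 2·6·8.987·sin(180°/6) = 53.92 mm); the cone at (12, 12.5) (r1=12→r2=6) has section circumradius 11.520 here — a regular 6-gon (perimeter = 2·6·11.520·sin(180°/6) = 69.12 mm); the cylinder at (-4, 12.5): section is a regular 6-gon, circumradius r=6.5 (perimeter = 2·6·6.500·sin(180°/6) = 39.00 mm); the cylinder at (14, 2.5) does not reach this height (z outside [2.5, 12]); After the difference (first − rest): starting from the cone, the cone at (12, 12.5) partially overlaps it — only the 6.79 mm² overlap (of its 344.79 mm²) is removed, clipping the outline; the r=6.5 cylinder at (-4, 12.5) partially overlaps it — only the 3.90 mm² overlap (of its 109.77 mm²) is removed, clipping the outline — boundary = 53.92 mm. Overall, the cross-section is a single solid region. Total boundary length (outer) = 53.92 mm.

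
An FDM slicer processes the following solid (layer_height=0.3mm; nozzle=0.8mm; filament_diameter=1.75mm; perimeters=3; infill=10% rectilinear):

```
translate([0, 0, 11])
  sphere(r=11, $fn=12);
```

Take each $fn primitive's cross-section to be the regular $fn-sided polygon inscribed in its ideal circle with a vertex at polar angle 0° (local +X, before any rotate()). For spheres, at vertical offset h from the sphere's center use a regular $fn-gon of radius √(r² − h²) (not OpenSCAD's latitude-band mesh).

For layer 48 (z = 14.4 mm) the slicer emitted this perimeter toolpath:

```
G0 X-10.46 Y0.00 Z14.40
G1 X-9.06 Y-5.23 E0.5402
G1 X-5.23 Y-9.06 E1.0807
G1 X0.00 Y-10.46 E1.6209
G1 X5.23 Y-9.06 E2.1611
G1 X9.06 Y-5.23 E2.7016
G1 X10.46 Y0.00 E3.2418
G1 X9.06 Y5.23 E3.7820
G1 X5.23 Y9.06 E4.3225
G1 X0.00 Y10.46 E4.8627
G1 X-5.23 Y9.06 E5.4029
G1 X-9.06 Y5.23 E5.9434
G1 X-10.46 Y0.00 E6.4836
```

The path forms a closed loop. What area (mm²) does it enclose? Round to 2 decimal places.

328.28 mm²

Apply the shoelace formula to the sequence of (X, Y) vertices; enclosed area = 328.28 mm².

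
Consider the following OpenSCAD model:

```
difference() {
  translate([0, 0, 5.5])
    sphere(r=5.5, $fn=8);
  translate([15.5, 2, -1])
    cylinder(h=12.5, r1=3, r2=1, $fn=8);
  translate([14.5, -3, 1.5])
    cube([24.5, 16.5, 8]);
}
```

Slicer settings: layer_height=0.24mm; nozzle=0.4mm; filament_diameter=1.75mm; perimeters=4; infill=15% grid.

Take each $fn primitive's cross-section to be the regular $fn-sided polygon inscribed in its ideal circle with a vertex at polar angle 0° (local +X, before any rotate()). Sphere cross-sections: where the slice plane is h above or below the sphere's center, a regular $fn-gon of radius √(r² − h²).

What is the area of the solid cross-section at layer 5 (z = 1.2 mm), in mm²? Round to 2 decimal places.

At z = 1.2 mm: the r=5.5 sphere contributes a regular 8-gon of circumradius √(5.5²−4.3²) = 3.429 (area = (8/2)·3.429²·sin(360°/8) = 33.26 mm²); the cone at (15.5, 2) contributes a regular 8-gon of circumradius 2.648 (interpolated between r1=3 and r2=1 at t=0.176) (area = (8/2)·2.648²·sin(360°/8) = 19.83 mm²); the cube at (14.5, -3) does not reach this height (z outside [1.5, 9.5]); After the difference (first − rest): starting from the r=5.5 sphere (33.26 mm²), the cone at (15.5, 2) misses the remaining region (no effect) — area = 33.26 mm². Overall, the cross-section is a single solid region. Net area = 33.26 mm².

33.26 mm²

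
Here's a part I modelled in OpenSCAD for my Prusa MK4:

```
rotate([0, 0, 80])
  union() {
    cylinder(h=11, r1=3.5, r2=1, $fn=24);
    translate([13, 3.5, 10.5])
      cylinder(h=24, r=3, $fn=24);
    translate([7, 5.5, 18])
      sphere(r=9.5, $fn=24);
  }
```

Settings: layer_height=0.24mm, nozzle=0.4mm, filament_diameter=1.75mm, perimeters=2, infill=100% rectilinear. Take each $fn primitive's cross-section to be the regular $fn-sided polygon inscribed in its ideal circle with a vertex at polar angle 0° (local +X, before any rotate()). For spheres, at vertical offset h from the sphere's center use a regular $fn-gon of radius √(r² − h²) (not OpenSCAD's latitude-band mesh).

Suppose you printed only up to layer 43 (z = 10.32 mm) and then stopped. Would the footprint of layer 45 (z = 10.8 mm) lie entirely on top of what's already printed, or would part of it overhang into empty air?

part overhangs

Compare the two slices. At z = 10.32: the cone contributes a regular 24-gon of circumradius 1.155 (interpolated between r1=3.5 and r2=1 at t=0.938) (area = (24/2)·1.155²·sin(360°/24) = 4.14 mm²); the cylinder at (13, 3.5) is not intersected at this z (z outside [10.5, 34.5]); the r=9.5 sphere at (7, 5.5) contributes a regular 24-gon of circumradius √(9.5²−7.68²) = 5.592 (area = (24/2)·5.592²·sin(360°/24) = 97.11 mm²); Taking the union: the 2 present regions are separate (no shared area or edge), so areas and boundary lengths simply add and each stays a separate island — area = 101.25 mm²; (whole slice rotated 80° about Z — lengths, areas and connectivity unchanged). At z = 10.8: the cone: at t=0.982 of its height the radius interpolates to r₁+(r₂−r₁)t = 1.045, giving a regular 24-gon of that circumradius (area = (24/2)·1.045²·sin(360°/24) = 3.39 mm²); the r=3 cylinder at (13, 3.5) contributes a regular 24-gon of circumradius 3 (area = (24/2)·3.000²·sin(360°/24) = 27.95 mm²); the r=9.5 sphere at (7, 5.5) contributes a regular 24-gon of circumradius √(9.5²−7.2²) = 6.198 (area = (24/2)·6.198²·sin(360°/24) = 119.29 mm²); Merging all regions: the regions partially overlap — summed areas 150.64 mm² minus the doubly-counted overlap 11.60 mm² gives 139.04 mm² — area = 139.04 mm²; (rotated 80° about Z; rotation is an isometry so areas/perimeters/island counts are preserved). Checking containment: at z = 10.8 the cross-section extends beyond the z = 10.32 cross-section by about 38.54 mm².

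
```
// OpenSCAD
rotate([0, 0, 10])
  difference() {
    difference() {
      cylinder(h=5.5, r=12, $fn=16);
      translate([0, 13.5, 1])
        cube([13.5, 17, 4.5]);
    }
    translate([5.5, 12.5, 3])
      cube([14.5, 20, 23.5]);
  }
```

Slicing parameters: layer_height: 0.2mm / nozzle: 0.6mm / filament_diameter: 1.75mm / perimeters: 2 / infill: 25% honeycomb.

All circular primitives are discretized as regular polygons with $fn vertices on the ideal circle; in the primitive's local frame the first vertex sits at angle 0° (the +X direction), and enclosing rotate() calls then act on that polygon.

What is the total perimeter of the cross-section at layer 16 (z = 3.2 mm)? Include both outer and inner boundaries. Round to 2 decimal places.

At z = 3.2 mm: the r=12 cylinder contributes a regular 16-gon of circumradius 12 (perimeter = 2·16·12.000·sin(180°/16) = 74.91 mm); the 13.5×17 cube at (0, 13.5) contributes its full rectangle (perimeter 61.00 mm); Taking the first minus the rest: starting from the r=12 cylinder, the 13.5×17 cube at (0, 13.5) misses the remaining region (no effect) — boundary = 74.91 mm; the cube at (5.5, 12.5) is present — its section is the full 14.5×20 rectangle (perimeter 69.00 mm); Subtracting the remaining from the first: starting from the result so far, the 14.5×20 cube at (5.5, 12.5) misses the remaining region (no effect) — boundary = 74.91 mm; (rotated 10° about Z; rotation is an isometry so areas/perimeters/island counts are preserved). Overall, the cross-section is a single solid region. Total boundary length (outer) = 74.91 mm.

74.91 mm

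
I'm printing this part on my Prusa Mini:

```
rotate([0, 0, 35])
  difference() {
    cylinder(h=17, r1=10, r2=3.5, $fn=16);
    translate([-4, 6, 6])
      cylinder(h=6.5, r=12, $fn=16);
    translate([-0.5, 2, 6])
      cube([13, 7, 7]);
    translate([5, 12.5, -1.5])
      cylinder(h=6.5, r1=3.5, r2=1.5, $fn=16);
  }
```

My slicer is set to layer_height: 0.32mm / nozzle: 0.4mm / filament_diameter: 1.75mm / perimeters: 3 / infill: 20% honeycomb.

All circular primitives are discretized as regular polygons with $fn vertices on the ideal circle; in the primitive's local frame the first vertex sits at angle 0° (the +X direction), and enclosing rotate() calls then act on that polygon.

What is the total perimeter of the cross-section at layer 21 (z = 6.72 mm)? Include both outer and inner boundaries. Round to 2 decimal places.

At z = 6.72 mm: the cone (r1=10→r2=3.5) has section circumradius 7.431 here — a regular 16-gon (perimeter = 2·16·7.431·sin(180°/16) = 46.39 mm); the r=12 cylinder at (-4, 6) contributes a regular 16-gon of circumradius 12 (perimeter = 2·16·12.000·sin(180°/16) = 74.91 mm); the cube at (-0.5, 2) is present — its section is the full 13×7 rectangle (perimeter 40.00 mm); the cone at (5, 12.5) is not intersected at this z (z outside [-1.5, 5]); Subtracting the remaining from the first: starting from the cone, the r=12 cylinder at (-4, 6) partially overlaps it — only the 140.25 mm² overlap (of its 440.85 mm²) is removed, clipping the outline; the 13×7 cube at (-0.5, 2) misses the remaining region (no effect) — boundary = 32.13 mm; (rotated 35° about Z; rotation is an isometry so areas/perimeters/island counts are preserved). Overall, the cross-section is a single solid region. Total boundary length (outer) = 32.13 mm.

32.13 mm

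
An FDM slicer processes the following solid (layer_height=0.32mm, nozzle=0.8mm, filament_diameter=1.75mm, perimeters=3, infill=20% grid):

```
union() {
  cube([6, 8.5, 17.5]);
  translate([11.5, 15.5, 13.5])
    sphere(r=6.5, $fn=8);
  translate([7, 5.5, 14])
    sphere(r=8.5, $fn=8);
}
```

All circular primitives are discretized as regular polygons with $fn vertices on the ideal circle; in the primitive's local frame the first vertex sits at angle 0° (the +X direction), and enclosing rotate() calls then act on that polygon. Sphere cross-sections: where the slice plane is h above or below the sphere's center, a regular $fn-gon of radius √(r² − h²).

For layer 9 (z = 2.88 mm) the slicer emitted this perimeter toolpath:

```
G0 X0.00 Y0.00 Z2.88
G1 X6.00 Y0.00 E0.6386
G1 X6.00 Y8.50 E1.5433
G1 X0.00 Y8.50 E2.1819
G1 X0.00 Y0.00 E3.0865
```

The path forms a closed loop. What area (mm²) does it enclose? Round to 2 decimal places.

Apply the shoelace formula to the sequence of (X, Y) vertices; enclosed area = 51.00 mm².

51.00 mm²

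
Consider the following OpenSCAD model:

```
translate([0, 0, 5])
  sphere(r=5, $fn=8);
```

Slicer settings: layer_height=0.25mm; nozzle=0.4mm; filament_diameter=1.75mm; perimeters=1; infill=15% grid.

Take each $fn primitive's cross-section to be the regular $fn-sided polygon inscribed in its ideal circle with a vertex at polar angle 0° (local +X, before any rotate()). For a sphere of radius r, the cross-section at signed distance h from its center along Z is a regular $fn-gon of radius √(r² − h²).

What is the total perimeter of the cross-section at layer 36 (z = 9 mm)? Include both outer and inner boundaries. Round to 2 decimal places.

At z = 9 mm: the r=5 sphere slices to a regular 8-gon of circumradius 3.000 (√(r²−h²) with h=4 from center) (perimeter = 2·8·3.000·sin(180°/8) = 18.37 mm). Overall, the cross-section is a single solid region. Total boundary length (outer) = 18.37 mm.

18.37 mm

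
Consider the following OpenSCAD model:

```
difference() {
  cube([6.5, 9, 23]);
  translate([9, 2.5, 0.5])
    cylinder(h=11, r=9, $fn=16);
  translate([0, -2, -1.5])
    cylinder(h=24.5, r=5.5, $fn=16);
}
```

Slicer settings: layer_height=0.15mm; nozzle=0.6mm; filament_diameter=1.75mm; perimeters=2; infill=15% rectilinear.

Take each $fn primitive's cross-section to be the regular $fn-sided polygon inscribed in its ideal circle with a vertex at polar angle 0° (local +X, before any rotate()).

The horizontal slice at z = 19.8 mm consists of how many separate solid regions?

1

At z = 19.8 mm: the cube (footprint 6.5×9) is included at this height; the cylinder at (9, 2.5) is absent (z outside [0.5, 11.5]); the r=5.5 cylinder at (0, -2) gives a regular 16-gon of circumradius 5.5 (constant along its height); Subtracting the remaining from the first: starting from the 6.5×9 cube, the r=5.5 cylinder at (0, -2) partially overlaps it — only the 12.55 mm² overlap (of its 92.61 mm²) is removed, clipping the outline — 1 connected region. The result has 1 disconnected region.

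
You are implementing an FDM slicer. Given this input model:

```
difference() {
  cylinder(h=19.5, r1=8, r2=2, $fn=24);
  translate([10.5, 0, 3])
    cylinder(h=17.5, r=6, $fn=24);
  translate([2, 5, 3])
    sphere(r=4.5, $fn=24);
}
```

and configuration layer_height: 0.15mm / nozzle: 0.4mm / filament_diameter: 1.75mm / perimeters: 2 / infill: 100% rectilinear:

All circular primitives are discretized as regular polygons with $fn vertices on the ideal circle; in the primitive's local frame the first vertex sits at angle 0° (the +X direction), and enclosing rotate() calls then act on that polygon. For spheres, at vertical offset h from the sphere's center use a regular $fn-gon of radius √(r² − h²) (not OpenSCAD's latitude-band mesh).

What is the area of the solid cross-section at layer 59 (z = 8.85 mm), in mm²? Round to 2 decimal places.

At z = 8.85 mm: the cone: at t=0.454 of its height the radius interpolates to r₁+(r₂−r₁)t = 5.277, giving a regular 24-gon of that circumradius (area = (24/2)·5.277²·sin(360°/24) = 86.48 mm²); the r=6 cylinder at (10.5, 0) contributes a regular 24-gon of circumradius 6 (area = (24/2)·6.000²·sin(360°/24) = 111.81 mm²); the sphere at (2, 5) is not intersected at this z (|z−center|=5.850 > r=4.5); Taking the first minus the rest: starting from the cone (86.48 mm²), the r=6 cylinder at (10.5, 0) partially overlaps it — only the 1.89 mm² overlap (of its 111.81 mm²) is removed, clipping the outline — area = 84.60 mm². Overall, the cross-section is a single solid region. Net area = 84.60 mm².

84.60 mm²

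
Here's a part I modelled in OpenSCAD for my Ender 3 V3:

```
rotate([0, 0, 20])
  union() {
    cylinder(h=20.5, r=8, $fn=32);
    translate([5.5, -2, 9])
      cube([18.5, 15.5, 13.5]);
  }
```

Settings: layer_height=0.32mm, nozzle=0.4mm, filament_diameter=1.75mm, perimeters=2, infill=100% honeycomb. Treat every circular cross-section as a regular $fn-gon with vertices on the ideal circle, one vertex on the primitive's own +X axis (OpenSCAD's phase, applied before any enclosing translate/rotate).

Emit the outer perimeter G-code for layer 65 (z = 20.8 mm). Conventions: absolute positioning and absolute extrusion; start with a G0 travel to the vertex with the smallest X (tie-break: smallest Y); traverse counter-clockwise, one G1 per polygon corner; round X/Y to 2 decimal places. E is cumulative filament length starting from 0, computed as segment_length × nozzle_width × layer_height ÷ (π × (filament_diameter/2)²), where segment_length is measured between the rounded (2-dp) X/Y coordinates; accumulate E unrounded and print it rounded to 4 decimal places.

At z = 20.8 mm: the cylinder is not intersected at this z (z outside [0, 20.5]); the 18.5×15.5 cube at (5.5, -2) contributes its full rectangle; Merging all regions: only the 18.5×15.5 cube at (5.5, -2) is present, so the union is just that shape — 1 connected region; (rotated 20° about Z; rotation is an isometry so areas/perimeters/island counts are preserved). The outline is a single polygon with 4 vertices. Extrusion per mm of travel: 0.4 × 0.32 / (π × 0.875²) = 0.053216. Accumulating E over each segment gives final E = 3.6191.

G0 X0.55 Y14.57 Z20.80
G1 X5.85 Y0.00 E0.8251
G1 X23.24 Y6.33 E1.8099
G1 X17.94 Y20.89 E2.6345
G1 X0.55 Y14.57 E3.6191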